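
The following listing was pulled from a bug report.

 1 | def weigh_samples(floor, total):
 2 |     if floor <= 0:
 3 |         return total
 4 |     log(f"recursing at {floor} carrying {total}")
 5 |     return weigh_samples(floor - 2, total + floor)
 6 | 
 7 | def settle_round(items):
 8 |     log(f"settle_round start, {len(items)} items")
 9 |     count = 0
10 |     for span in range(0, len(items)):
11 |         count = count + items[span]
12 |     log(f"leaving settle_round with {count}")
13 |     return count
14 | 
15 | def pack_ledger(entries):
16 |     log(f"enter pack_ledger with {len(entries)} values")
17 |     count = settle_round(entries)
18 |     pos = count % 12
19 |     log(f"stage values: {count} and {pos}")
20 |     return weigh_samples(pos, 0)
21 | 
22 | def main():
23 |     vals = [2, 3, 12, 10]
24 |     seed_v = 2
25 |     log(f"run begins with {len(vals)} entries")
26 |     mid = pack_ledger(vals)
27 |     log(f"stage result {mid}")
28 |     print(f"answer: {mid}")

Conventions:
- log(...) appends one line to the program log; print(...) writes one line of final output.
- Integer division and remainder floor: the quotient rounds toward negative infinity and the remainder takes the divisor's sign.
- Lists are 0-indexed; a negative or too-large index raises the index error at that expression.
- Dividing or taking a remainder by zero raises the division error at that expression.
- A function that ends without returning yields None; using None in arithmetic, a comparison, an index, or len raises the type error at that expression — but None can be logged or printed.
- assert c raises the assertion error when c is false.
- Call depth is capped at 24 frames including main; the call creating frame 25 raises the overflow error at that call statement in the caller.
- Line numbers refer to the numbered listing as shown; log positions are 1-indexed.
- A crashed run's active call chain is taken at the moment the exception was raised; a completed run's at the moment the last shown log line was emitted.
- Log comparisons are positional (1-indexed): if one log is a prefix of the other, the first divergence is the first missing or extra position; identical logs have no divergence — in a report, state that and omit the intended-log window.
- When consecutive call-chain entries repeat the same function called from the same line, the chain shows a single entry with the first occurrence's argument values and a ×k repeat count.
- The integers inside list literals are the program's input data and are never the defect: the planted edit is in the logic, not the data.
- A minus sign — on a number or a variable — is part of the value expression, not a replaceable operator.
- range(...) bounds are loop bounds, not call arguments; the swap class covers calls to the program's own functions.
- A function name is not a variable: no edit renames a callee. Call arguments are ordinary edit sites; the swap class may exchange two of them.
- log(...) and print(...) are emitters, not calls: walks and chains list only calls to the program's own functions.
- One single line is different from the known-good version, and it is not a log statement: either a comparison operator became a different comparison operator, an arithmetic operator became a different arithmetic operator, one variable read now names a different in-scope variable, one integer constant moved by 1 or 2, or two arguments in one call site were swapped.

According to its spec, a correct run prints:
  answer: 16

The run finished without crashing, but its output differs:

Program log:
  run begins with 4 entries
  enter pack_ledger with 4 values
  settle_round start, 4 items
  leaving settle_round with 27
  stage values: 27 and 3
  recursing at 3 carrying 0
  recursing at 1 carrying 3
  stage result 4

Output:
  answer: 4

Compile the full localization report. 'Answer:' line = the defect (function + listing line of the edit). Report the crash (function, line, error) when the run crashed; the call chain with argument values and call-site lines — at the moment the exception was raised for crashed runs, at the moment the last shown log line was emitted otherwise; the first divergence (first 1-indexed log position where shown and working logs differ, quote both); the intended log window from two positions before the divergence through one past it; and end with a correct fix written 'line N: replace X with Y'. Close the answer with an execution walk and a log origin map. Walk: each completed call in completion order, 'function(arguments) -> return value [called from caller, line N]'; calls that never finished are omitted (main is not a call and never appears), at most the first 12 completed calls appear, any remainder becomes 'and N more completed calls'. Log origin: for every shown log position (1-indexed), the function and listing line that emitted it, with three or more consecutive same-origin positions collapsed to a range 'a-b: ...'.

Answer: the defect is in pack_ledger at line 18.
Key fact: Everything matches until log position 5, which reads 'stage values: 27 and 3' in place of 'stage values: 27 and 7'.
Call chain: main.
First divergence: at position 5 the run shows 'stage values: 27 and 3' where the working version logs 'stage values: 27 and 7'.
Intended log window:
  3: settle_round start, 4 items
  4: leaving settle_round with 27
  5: stage values: 27 and 7
  6: recursing at 7 carrying 0
Execution walk:
  settle_round([2, 3, 12, 10]) -> 27  [called from pack_ledger, line 17]
  weigh_samples(-1, 4) -> 4  [called from weigh_samples, line 5]
  weigh_samples(1, 3) -> 4  [called from weigh_samples, line 5]
  weigh_samples(3, 0) -> 4  [called from pack_ledger, line 20]
  pack_ledger([2, 3, 12, 10]) -> 4  [called from main, line 26]
Log origins:
  1: logged in main at line 25
  2: logged in pack_ledger at line 16
  3: logged in settle_round at line 8
  4: logged in settle_round at line 12
  5: logged in pack_ledger at line 19
  6: logged in weigh_samples at line 4
  7: logged in weigh_samples at line 4
  8: logged in main at line 27
A correct fix: line 18: replace `12` with `10`.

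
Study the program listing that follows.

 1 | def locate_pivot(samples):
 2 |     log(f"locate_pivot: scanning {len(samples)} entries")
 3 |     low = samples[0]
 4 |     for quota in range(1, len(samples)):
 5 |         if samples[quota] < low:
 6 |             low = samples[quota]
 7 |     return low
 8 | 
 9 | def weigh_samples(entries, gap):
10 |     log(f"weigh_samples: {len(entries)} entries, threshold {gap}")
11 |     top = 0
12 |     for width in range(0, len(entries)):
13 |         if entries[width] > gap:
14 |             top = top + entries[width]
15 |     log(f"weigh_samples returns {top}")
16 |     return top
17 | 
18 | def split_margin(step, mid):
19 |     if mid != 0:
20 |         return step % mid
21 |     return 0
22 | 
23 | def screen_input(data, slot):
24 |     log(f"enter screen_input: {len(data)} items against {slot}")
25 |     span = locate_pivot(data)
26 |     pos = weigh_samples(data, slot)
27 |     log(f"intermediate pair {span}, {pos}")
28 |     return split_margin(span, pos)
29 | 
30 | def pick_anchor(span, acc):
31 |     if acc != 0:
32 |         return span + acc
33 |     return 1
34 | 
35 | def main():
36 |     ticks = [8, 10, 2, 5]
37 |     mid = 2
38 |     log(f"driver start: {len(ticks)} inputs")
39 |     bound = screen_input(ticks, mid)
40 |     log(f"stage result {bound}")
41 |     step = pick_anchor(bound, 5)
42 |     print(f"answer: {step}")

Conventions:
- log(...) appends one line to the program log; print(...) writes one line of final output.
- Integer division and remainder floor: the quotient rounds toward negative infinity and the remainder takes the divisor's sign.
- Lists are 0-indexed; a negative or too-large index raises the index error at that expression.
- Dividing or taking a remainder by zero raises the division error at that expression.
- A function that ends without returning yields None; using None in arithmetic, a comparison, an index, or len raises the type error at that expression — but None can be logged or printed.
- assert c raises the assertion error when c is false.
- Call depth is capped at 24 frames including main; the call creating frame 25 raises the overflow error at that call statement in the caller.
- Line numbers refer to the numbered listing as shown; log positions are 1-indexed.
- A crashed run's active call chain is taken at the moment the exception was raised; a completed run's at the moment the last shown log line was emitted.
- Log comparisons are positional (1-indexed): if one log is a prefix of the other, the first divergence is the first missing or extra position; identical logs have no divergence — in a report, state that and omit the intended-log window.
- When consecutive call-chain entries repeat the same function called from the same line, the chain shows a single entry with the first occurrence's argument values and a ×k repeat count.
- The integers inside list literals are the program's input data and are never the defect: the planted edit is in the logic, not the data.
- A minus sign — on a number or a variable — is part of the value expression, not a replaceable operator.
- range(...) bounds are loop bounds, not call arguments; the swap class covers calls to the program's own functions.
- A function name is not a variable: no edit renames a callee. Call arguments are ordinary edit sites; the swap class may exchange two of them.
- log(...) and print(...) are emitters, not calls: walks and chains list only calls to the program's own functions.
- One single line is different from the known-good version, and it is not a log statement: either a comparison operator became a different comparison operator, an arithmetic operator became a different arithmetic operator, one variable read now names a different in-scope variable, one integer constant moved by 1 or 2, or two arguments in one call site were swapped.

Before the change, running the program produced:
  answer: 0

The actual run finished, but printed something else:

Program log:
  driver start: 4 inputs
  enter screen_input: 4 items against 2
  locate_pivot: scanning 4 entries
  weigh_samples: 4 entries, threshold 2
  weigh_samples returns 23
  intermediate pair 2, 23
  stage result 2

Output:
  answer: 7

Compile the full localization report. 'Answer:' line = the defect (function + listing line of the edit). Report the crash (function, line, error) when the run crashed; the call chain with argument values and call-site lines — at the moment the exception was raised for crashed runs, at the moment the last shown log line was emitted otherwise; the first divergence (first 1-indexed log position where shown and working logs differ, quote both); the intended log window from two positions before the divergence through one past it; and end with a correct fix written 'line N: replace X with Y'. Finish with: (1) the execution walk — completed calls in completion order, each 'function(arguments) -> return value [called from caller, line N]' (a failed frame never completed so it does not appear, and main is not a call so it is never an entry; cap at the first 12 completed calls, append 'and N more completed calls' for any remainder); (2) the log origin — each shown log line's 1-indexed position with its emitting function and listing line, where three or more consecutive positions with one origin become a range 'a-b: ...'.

Answer: the defect is in pick_anchor at line 32.
The tell: The logs agree in full; only the final output differs.
Call chain: main.
First divergence: there is none — every log position agrees.
Execution walk:
  locate_pivot([8, 10, 2, 5]) -> 2  [called from screen_input, line 25]
  weigh_samples([8, 10, 2, 5], 2) -> 23  [called from screen_input, line 26]
  split_margin(2, 23) -> 2  [called from screen_input, line 28]
  screen_input([8, 10, 2, 5], 2) -> 2  [called from main, line 39]
  pick_anchor(2, 5) -> 7  [called from main, line 41]
Log line origins:
  1: from main, line 38
  2: from screen_input, line 24
  3: from locate_pivot, line 2
  4: from weigh_samples, line 10
  5: from weigh_samples, line 15
  6: from screen_input, line 27
  7: from main, line 40
A correct fix: line 32: replace `+` with `//`.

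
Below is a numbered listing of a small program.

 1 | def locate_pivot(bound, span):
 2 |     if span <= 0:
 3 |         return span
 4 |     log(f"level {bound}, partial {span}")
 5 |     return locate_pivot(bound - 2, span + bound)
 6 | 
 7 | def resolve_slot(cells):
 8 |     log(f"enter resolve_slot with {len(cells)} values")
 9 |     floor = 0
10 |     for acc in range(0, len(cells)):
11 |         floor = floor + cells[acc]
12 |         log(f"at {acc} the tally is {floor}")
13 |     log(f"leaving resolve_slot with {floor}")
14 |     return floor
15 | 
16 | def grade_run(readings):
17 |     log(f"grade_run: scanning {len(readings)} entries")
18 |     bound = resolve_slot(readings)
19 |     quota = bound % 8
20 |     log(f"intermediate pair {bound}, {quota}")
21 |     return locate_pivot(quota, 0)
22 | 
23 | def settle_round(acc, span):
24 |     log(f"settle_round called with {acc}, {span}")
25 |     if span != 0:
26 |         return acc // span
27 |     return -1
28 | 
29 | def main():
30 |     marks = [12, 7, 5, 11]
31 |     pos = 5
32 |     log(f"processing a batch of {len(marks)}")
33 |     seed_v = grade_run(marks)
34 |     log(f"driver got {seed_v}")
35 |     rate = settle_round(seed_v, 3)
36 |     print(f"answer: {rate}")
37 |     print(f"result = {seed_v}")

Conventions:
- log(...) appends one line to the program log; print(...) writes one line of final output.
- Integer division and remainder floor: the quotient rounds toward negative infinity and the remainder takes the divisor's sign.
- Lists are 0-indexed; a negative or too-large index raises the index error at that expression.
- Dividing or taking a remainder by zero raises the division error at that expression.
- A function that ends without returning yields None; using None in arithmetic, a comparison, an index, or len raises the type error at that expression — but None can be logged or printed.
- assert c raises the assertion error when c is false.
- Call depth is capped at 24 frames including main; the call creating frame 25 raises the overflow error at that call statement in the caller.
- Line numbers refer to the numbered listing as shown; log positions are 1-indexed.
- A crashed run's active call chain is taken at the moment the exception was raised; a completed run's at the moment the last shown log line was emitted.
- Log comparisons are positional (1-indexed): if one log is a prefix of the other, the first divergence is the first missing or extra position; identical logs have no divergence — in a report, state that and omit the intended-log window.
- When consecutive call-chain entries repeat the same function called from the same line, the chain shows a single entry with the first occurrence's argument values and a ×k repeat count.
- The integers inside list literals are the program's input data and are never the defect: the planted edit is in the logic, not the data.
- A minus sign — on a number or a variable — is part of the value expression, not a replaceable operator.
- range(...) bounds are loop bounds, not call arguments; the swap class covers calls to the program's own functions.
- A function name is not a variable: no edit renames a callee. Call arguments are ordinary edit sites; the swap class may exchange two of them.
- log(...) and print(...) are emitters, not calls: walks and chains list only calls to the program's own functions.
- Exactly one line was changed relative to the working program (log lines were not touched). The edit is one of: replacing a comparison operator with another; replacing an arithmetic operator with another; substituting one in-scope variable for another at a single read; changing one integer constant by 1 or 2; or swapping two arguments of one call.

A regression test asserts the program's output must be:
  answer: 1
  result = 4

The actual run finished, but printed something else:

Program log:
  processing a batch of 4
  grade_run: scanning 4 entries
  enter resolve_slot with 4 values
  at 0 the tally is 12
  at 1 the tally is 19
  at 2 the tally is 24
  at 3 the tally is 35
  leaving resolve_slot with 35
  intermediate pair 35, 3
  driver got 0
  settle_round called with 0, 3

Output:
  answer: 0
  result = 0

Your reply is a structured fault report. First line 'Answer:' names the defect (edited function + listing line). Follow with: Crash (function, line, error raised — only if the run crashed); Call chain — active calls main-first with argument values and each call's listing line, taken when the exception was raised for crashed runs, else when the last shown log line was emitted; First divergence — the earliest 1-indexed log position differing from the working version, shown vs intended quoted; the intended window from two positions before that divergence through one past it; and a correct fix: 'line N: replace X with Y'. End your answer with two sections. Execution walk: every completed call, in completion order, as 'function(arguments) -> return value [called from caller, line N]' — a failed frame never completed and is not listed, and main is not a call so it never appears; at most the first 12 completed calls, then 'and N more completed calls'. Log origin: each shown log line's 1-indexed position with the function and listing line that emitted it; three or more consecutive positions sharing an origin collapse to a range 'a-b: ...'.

Answer: the defect is in locate_pivot at line 2.
Core observation: The earliest visible damage is log position 10 — 'driver got 0' rather than the intended 'level 3, partial 0'.
Call chain: main -> settle_round(0, 3) (called at line 35).
First divergence: position 10; shown 'driver got 0' vs intended 'level 3, partial 0'.
Intended log window:
  8: leaving resolve_slot with 35
  9: intermediate pair 35, 3
  10: level 3, partial 0
  11: level 1, partial 3
Execution walk:
  resolve_slot([12, 7, 5, 11]) -> 35  [called from grade_run, line 18]
  locate_pivot(3, 0) -> 0  [called from grade_run, line 21]
  grade_run([12, 7, 5, 11]) -> 0  [called from main, line 33]
  settle_round(0, 3) -> 0  [called from main, line 35]
Origin of each log line:
  1 — main, line 32
  2 — grade_run, line 17
  3 — resolve_slot, line 8
  4-7 — resolve_slot, line 12
  8 — resolve_slot, line 13
  9 — grade_run, line 20
  10 — main, line 34
  11 — settle_round, line 24
A correct fix: line 2: replace `span` with `bound`.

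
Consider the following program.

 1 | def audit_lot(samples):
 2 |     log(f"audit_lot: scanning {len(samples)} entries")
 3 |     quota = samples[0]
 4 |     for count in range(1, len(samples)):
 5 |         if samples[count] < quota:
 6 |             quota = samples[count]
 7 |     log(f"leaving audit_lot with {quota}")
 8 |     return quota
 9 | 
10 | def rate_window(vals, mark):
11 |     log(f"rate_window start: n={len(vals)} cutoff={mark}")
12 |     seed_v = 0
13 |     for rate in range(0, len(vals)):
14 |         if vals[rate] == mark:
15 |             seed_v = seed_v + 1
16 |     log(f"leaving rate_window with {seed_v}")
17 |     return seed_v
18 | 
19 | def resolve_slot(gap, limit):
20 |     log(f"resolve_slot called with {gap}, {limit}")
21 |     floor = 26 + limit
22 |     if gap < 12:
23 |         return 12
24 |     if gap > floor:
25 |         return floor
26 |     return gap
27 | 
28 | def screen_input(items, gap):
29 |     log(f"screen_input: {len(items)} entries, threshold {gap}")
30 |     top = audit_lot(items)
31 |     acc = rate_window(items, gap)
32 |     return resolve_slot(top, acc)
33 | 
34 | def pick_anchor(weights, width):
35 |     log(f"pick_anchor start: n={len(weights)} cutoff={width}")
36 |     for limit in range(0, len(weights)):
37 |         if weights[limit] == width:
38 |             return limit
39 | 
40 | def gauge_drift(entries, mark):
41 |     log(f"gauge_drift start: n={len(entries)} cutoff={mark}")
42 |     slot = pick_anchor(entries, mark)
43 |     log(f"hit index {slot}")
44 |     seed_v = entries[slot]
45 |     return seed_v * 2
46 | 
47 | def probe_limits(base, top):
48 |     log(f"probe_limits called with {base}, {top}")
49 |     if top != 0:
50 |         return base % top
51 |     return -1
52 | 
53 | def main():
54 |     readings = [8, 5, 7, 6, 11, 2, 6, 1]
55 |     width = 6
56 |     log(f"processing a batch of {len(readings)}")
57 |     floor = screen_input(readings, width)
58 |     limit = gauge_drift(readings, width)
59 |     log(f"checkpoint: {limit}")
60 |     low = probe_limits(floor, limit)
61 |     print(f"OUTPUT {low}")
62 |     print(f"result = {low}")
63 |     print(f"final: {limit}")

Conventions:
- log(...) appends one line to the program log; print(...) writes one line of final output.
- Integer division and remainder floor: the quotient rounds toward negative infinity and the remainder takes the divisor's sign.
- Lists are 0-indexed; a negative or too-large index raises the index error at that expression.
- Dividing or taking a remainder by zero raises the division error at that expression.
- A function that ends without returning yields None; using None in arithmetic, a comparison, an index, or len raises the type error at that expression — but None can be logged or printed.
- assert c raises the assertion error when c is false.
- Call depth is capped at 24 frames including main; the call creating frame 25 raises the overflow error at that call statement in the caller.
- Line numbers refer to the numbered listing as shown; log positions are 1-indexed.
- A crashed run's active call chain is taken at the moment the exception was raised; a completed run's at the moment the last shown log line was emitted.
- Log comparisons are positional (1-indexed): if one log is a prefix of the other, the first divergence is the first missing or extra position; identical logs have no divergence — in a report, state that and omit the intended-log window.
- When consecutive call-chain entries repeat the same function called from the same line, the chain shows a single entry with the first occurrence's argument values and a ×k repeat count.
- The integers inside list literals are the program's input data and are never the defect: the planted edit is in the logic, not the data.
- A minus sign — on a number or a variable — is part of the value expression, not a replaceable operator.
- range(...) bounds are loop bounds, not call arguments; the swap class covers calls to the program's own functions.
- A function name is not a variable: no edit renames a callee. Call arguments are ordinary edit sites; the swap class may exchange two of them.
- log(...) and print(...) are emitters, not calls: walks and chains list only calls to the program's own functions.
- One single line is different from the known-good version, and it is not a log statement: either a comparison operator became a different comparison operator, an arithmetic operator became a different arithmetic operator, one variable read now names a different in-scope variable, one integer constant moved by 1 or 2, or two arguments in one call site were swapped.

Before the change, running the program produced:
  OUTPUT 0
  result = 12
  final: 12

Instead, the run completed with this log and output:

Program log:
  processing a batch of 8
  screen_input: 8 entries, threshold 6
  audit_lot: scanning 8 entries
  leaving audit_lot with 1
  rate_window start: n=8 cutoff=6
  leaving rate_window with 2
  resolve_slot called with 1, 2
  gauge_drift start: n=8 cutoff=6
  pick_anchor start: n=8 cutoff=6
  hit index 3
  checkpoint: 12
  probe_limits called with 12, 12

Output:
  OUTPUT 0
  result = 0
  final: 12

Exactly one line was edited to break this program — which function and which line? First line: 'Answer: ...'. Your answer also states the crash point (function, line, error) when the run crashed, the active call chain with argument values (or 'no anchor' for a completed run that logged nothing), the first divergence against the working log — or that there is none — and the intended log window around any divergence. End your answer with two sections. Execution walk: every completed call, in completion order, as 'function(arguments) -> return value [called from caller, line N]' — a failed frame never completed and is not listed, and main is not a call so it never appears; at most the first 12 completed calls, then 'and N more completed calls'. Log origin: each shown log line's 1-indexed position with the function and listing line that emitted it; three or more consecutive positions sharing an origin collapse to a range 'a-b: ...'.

Answer: the defect is in main at line 62.
Key fact: Every logged value matches the working version; the printed result is what differs.
Call chain: main -> probe_limits(12, 12) (called at line 60).
First divergence: none (the log streams are identical).
Execution walk:
  audit_lot([8, 5, 7, 6, 11, 2, 6, 1]) -> 1  [called from screen_input, line 30]
  rate_window([8, 5, 7, 6, 11, 2, 6, 1], 6) -> 2  [called from screen_input, line 31]
  resolve_slot(1, 2) -> 12  [called from screen_input, line 32]
  screen_input([8, 5, 7, 6, 11, 2, 6, 1], 6) -> 12  [called from main, line 57]
  pick_anchor([8, 5, 7, 6, 11, 2, 6, 1], 6) -> 3  [called from gauge_drift, line 42]
  gauge_drift([8, 5, 7, 6, 11, 2, 6, 1], 6) -> 12  [called from main, line 58]
  probe_limits(12, 12) -> 0  [called from main, line 60]
Log origin:
  1 — main, line 56
  2 — screen_input, line 29
  3 — audit_lot, line 2
  4 — audit_lot, line 7
  5 — rate_window, line 11
  6 — rate_window, line 16
  7 — resolve_slot, line 20
  8 — gauge_drift, line 41
  9 — pick_anchor, line 35
  10 — gauge_drift, line 43
  11 — main, line 59
  12 — probe_limits, line 48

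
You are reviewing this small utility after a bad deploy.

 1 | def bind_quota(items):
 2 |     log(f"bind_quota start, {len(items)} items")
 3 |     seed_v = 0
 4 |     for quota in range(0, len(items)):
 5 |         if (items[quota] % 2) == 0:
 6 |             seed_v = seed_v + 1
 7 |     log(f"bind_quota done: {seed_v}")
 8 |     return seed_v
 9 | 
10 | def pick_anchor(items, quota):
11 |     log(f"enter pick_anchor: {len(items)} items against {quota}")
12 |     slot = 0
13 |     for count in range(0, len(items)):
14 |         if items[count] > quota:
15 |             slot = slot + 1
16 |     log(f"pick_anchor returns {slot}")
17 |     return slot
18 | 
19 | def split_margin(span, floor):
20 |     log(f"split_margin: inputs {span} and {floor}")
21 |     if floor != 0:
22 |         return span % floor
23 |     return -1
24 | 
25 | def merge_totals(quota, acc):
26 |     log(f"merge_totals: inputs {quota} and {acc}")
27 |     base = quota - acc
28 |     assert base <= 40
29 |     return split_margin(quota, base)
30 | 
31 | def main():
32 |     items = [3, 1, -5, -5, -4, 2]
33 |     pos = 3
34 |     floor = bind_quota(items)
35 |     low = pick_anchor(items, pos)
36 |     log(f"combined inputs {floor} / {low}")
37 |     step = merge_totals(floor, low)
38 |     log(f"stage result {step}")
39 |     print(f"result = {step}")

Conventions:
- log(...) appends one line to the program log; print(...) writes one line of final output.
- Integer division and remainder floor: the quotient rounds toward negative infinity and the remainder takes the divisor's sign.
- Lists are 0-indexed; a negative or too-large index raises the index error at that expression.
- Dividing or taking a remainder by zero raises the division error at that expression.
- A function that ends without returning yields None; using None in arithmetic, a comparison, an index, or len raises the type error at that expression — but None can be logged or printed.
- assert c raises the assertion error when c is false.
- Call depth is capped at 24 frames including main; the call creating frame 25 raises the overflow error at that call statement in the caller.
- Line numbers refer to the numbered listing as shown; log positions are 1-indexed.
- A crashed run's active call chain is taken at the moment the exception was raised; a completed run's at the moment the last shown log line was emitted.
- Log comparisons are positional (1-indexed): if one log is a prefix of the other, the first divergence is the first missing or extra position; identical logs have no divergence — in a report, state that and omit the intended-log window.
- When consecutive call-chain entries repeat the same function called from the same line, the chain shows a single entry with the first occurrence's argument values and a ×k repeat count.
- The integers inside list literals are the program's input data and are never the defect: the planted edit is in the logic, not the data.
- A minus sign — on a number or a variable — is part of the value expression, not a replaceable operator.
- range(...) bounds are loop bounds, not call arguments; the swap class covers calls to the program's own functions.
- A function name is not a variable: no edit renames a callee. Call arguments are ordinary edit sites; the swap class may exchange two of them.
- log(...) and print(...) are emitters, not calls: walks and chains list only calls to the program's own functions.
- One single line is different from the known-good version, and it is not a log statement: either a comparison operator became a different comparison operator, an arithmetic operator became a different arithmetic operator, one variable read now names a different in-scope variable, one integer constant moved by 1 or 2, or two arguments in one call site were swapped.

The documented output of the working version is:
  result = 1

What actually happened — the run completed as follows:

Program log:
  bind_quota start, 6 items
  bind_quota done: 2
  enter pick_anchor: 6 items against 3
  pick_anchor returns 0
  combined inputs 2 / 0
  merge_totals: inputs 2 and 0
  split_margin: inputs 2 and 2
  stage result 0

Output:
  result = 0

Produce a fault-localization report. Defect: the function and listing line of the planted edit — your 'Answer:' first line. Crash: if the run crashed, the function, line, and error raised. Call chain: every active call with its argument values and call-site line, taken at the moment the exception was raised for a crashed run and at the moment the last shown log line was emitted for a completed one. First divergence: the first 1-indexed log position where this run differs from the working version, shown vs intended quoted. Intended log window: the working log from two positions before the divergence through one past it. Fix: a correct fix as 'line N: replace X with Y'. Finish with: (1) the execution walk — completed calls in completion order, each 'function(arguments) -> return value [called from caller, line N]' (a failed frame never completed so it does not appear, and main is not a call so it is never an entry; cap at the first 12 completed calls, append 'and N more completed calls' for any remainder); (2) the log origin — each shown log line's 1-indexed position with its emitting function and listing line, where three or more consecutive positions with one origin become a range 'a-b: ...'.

Answer: the defect is in split_margin at line 22.
The tell: The log first diverges at position 8: the faulty run prints 'stage result 0' where the working version prints 'stage result 1'.
Call chain: main.
First divergence: position 8 — shown 'stage result 0', intended 'stage result 1'.
Intended log window:
  6: merge_totals: inputs 2 and 0
  7: split_margin: inputs 2 and 2
  8: stage result 1
Execution walk:
  bind_quota([3, 1, -5, -5, -4, 2]) -> 2  [called from main, line 34]
  pick_anchor([3, 1, -5, -5, -4, 2], 3) -> 0  [called from main, line 35]
  split_margin(2, 2) -> 0  [called from merge_totals, line 29]
  merge_totals(2, 0) -> 0  [called from main, line 37]
Log origins:
  1: logged in bind_quota at line 2
  2: logged in bind_quota at line 7
  3: logged in pick_anchor at line 11
  4: logged in pick_anchor at line 16
  5: logged in main at line 36
  6: logged in merge_totals at line 26
  7: logged in split_margin at line 20
  8: logged in main at line 38
A correct fix: line 22: replace `%` with `//`.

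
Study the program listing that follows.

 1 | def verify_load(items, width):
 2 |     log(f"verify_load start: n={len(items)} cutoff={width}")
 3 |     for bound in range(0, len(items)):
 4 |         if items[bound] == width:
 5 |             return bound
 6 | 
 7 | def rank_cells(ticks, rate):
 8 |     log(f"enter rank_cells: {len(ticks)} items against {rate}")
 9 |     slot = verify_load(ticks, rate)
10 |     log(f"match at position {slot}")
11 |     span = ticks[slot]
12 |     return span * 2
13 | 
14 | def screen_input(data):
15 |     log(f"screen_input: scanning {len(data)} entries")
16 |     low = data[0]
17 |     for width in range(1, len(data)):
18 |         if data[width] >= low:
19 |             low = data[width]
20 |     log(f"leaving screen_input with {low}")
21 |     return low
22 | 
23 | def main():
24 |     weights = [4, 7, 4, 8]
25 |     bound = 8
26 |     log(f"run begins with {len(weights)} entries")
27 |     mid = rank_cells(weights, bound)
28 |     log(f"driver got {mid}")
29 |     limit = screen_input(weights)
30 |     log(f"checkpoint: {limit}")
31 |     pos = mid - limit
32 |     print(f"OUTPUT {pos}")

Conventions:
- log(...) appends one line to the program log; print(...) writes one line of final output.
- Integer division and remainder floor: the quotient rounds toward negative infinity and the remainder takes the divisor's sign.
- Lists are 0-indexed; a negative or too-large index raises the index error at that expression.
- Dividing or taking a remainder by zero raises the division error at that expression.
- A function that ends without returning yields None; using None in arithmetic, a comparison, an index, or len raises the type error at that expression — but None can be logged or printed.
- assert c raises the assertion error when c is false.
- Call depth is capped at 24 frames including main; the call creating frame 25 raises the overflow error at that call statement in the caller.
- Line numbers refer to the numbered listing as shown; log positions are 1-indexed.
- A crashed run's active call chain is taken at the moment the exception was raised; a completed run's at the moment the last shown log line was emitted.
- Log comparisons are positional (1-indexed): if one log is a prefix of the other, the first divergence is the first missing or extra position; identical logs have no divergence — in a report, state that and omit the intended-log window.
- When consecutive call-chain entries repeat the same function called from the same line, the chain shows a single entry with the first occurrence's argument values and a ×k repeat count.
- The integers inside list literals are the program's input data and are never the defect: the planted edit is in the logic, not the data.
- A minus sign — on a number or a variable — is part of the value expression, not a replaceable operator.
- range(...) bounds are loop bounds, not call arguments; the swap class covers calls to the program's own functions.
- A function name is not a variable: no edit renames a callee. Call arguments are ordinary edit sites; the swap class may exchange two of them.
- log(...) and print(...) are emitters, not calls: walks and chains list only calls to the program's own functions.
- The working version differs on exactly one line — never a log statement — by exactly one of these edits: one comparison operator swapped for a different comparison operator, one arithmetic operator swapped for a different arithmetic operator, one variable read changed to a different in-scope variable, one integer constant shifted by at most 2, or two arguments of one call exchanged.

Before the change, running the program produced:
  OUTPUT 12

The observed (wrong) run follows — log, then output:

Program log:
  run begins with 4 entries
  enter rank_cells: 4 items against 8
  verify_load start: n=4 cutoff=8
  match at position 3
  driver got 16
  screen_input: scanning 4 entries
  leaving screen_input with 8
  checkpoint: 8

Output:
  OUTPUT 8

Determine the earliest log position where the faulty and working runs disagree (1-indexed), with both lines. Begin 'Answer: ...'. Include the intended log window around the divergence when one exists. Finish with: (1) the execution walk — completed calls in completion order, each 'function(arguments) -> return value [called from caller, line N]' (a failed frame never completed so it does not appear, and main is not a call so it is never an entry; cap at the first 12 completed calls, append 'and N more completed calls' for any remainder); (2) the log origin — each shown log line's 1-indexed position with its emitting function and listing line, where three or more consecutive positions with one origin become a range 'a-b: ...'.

Answer: position 7 — the shown line 'leaving screen_input with 8' should read 'leaving screen_input with 4'.
Intended log window:
  5: driver got 16
  6: screen_input: scanning 4 entries
  7: leaving screen_input with 4
  8: checkpoint: 4
Execution walk:
  verify_load([4, 7, 4, 8], 8) -> 3  [called from rank_cells, line 9]
  rank_cells([4, 7, 4, 8], 8) -> 16  [called from main, line 27]
  screen_input([4, 7, 4, 8]) -> 8  [called from main, line 29]
Log origin:
  1: emitted by main (line 26)
  2: emitted by rank_cells (line 8)
  3: emitted by verify_load (line 2)
  4: emitted by rank_cells (line 10)
  5: emitted by main (line 28)
  6: emitted by screen_input (line 15)
  7: emitted by screen_input (line 20)
  8: emitted by main (line 30)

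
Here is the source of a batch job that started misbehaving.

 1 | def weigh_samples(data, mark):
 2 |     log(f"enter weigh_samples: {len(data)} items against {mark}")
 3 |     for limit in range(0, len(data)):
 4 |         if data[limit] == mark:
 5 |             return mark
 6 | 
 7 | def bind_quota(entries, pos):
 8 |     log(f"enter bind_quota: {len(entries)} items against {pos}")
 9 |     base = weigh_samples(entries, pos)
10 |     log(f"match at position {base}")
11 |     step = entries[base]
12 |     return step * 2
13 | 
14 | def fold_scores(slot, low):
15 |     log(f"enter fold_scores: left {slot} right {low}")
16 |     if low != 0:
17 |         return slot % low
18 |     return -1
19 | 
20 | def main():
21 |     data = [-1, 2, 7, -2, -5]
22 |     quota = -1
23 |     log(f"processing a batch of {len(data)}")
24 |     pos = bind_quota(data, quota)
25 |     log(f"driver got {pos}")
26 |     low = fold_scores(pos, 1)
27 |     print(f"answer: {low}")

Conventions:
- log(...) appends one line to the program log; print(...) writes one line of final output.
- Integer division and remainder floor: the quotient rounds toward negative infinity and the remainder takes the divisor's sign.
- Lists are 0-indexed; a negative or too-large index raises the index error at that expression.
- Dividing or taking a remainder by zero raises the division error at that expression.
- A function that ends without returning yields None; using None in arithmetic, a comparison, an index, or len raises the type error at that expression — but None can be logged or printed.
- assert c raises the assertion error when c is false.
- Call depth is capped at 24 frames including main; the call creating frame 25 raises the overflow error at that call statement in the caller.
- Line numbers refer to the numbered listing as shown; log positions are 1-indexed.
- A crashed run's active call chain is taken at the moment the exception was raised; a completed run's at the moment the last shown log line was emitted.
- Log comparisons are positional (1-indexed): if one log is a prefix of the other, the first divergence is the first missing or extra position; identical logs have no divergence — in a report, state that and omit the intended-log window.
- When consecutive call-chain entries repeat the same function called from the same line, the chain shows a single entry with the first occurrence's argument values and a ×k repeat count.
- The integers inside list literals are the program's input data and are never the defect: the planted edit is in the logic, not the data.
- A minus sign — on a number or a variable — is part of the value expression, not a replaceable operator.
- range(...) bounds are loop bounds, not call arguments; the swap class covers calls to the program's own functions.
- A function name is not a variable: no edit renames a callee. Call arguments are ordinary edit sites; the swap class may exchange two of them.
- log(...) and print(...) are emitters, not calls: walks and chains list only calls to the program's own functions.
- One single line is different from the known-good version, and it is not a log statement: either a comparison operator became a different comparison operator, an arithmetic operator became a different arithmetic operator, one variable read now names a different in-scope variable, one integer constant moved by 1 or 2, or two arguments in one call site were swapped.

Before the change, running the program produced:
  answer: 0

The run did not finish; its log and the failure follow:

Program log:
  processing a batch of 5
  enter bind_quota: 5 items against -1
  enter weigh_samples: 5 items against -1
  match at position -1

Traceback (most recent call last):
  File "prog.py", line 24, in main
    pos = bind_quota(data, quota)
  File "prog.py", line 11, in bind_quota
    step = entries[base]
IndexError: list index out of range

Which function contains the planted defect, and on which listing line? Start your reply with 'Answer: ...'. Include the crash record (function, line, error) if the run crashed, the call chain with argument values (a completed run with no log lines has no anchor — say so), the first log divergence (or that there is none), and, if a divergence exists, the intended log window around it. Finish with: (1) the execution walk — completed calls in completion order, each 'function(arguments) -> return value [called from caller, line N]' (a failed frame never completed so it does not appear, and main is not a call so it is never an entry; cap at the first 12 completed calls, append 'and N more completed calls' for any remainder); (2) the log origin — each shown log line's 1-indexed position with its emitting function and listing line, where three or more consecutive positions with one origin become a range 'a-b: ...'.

Answer: the defect is in weigh_samples at line 5.
Key observation: Log line 4 is where behavior first shows: 'match at position -1' appears instead of 'match at position 0'.
Crash: bind_quota, line 11, IndexError.
Call chain: main -> bind_quota([-1, 2, 7, -2, -5], -1) (called at line 24).
First divergence: position 4; shown 'match at position -1' vs intended 'match at position 0'.
Intended log window:
  2: enter bind_quota: 5 items against -1
  3: enter weigh_samples: 5 items against -1
  4: match at position 0
  5: driver got -2
Execution walk:
  weigh_samples([-1, 2, 7, -2, -5], -1) -> -1  [called from bind_quota, line 9]
Log origin:
  1 — main, line 23
  2 — bind_quota, line 8
  3 — weigh_samples, line 2
  4 — bind_quota, line 10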